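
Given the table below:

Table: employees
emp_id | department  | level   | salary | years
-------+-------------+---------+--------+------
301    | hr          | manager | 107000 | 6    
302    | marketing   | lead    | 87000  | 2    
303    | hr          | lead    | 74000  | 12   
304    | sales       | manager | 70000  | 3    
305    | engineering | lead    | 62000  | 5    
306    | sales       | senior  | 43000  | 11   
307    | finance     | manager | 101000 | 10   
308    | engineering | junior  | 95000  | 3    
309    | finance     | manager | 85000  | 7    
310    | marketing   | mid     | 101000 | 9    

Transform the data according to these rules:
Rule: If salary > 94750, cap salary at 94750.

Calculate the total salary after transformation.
800000

Step 1: 4 records have salary > 94750
Step 2: These records originally summed to 404000
Step 3: After capping: 4 × 94750 = 379000
Step 4: Unaffected records sum: 421000
Step 5: Final sum = 379000 + 421000 = 800000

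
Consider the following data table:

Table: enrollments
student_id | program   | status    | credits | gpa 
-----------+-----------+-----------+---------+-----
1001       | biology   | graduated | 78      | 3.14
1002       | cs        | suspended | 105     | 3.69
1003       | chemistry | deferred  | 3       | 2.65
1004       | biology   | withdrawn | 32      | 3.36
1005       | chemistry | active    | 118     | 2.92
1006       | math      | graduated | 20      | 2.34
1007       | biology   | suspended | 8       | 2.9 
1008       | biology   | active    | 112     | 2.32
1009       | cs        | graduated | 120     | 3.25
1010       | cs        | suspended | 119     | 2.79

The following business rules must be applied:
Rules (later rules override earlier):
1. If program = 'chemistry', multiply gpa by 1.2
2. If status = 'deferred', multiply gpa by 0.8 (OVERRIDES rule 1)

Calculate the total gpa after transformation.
29.41

Step 1: Rule 2 takes priority for records with status = 'deferred'
  - 1 records: 2.65 × 0.8 = 2.12
Step 2: Rule 1 applies to remaining records with program = 'chemistry'
  - 1 records: 2.92 × 1.2 = 3.5
Step 3: Other records unchanged: 23.79
Step 4: Final sum = 2.12 + 3.5 + 23.79 = 29.41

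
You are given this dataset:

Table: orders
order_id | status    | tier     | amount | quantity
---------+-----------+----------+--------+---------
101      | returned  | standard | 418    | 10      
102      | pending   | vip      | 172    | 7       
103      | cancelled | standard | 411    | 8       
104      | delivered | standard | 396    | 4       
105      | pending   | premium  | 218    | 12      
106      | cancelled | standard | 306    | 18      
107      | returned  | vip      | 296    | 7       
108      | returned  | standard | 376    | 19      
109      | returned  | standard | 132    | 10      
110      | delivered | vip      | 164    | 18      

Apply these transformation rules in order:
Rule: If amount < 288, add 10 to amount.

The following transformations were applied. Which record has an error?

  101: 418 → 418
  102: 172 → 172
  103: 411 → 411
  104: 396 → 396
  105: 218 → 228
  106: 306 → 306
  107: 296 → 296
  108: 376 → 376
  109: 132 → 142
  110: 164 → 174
Record 102 has an error. The correct transformed value should be 182, not 172.

Step 1: Check each record against the rule
Step 2: Record 102 has amount = 172
Step 3: Since 172 < 288, the bonus should have been applied
Step 4: Correct value = 182, but claimed value = 172
Conclusion: Record 102 has the error.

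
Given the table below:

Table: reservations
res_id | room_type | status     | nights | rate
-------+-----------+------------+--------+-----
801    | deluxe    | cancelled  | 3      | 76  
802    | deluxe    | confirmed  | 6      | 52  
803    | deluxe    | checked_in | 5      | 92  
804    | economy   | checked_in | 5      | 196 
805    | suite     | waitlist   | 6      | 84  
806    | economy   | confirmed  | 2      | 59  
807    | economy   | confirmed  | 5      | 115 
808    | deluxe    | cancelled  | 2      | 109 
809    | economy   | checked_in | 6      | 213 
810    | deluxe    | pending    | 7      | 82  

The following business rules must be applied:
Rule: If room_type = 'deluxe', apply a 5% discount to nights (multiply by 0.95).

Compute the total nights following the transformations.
45.85

Step 1: Records with room_type = 'deluxe' have total nights = 23
Step 2: Apply multiplier: 23 × 0.95 = 21.85
Step 3: Other records total: 24
Step 4: Final sum = 21.85 + 24 = 45.85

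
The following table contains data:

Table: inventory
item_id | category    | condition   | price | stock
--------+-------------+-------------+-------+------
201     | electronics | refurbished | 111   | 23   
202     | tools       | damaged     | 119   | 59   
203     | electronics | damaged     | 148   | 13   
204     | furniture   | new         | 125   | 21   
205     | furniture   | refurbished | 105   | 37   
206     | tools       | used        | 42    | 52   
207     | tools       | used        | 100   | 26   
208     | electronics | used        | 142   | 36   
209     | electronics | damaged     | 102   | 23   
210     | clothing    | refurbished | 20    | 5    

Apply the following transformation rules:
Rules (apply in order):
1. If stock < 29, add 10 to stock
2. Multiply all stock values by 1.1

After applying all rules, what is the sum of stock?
390.5

Step 1: Apply Rule 1 - Add 10 to records with stock < 29
  - 6 records affected: 111 + (6 × 10) = 171
  - Unaffected records: 184
  - Sum after Rule 1: 355
Step 2: Apply Rule 2 - Multiply all by 1.1
  - 355 × 1.1 = 390.5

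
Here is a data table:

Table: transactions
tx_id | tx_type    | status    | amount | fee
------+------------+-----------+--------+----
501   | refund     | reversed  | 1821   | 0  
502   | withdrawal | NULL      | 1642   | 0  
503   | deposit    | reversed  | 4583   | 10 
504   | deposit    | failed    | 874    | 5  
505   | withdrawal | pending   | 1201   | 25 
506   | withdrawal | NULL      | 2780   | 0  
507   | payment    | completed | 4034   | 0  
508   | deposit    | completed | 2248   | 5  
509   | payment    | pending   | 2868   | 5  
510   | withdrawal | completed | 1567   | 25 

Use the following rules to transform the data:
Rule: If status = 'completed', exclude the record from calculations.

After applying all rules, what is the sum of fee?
45

Step 1: Identify records where status = 'completed'
Step 2: The excluded records sum to 30
Step 3: Original total fee = 75
Step 4: Remaining total = 75 - 30 = 45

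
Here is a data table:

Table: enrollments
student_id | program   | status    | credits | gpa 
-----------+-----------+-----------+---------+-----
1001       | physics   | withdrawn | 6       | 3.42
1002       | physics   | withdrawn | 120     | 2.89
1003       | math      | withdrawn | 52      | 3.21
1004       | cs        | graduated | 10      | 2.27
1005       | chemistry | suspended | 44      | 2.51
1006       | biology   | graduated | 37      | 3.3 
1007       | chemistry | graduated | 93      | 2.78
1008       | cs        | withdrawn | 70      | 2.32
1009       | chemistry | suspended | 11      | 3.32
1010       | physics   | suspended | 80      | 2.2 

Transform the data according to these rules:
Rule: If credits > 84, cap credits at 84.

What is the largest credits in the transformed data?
84

Step 1: Original maximum credits = 120
Step 2: Apply cap at 84
Step 3: 2 records had credits > 84 and were capped
Step 4: Maximum after transformation = 84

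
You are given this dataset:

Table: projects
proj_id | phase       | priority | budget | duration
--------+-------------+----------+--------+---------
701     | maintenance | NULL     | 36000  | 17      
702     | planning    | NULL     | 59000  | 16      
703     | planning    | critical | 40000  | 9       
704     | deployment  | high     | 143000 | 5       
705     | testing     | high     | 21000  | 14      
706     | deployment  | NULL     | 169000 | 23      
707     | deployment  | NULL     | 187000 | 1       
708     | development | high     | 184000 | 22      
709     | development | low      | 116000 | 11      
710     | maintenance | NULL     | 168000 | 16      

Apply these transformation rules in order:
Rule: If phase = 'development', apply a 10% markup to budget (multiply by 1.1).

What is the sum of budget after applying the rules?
1153000.0

Step 1: Records with phase = 'development' have total budget = 300000
Step 2: Apply multiplier: 300000 × 1.1 = 330000.0
Step 3: Other records total: 823000
Step 4: Final sum = 330000.0 + 823000 = 1153000.0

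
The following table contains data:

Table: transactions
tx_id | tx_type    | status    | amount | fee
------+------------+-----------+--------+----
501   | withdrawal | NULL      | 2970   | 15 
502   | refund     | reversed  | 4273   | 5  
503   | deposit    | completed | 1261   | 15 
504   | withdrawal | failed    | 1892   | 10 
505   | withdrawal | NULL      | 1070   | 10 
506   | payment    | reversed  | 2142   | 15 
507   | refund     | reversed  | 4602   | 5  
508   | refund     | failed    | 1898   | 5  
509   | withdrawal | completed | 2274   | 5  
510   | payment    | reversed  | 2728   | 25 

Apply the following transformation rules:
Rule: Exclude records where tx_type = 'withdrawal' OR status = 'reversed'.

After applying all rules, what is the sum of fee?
20

Step 1: Find records where tx_type = 'withdrawal' OR status = 'reversed'
Step 2: 8 records match, summing to 90
Step 3: Original sum: 110
Step 4: Remaining sum = 110 - 90 = 20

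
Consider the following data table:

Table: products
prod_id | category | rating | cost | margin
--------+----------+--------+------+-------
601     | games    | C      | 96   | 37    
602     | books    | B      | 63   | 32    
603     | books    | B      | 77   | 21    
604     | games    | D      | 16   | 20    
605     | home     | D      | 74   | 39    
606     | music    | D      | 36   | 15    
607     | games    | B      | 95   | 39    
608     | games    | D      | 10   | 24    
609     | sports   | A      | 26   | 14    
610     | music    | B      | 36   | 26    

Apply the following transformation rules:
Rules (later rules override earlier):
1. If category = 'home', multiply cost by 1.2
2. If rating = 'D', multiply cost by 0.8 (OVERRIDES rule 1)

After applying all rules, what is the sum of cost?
501.8

Step 1: Rule 2 takes priority for records with rating = 'D'
  - 4 records: 136 × 0.8 = 108.8
Step 2: Rule 1 applies to remaining records with category = 'home'
  - 0 records: 0 × 1.2 = 0.0
Step 3: Other records unchanged: 393
Step 4: Final sum = 108.8 + 0.0 + 393 = 501.8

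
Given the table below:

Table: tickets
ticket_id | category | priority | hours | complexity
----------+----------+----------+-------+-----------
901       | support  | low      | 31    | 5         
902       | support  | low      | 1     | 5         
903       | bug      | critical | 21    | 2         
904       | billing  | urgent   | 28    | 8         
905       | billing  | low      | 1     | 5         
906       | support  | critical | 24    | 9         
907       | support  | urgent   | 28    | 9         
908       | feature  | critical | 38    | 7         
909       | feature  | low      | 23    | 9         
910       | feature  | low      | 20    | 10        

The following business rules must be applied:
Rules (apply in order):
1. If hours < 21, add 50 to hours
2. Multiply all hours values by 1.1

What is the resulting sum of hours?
401.5

Step 1: Apply Rule 1 - Add 50 to records with hours < 21
  - 3 records affected: 22 + (3 × 50) = 172
  - Unaffected records: 193
  - Sum after Rule 1: 365
Step 2: Apply Rule 2 - Multiply all by 1.1
  - 365 × 1.1 = 401.5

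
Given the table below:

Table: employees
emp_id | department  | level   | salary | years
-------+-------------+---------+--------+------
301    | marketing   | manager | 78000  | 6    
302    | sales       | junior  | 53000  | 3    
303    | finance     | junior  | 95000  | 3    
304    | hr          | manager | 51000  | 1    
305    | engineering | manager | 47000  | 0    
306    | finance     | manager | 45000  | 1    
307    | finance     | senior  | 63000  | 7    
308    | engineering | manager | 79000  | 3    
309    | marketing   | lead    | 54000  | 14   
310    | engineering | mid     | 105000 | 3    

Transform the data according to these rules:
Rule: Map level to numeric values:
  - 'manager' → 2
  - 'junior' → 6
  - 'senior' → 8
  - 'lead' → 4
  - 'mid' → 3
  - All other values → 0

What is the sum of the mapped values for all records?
37

Step 1: Apply mapping to each record
Step 2: Count by status:
  'manager': 5 records × 2 = 10
  'junior': 2 records × 6 = 12
  'senior': 1 records × 8 = 8
  'lead': 1 records × 4 = 4
  'mid': 1 records × 3 = 3
Step 3: Sum all mapped values = 37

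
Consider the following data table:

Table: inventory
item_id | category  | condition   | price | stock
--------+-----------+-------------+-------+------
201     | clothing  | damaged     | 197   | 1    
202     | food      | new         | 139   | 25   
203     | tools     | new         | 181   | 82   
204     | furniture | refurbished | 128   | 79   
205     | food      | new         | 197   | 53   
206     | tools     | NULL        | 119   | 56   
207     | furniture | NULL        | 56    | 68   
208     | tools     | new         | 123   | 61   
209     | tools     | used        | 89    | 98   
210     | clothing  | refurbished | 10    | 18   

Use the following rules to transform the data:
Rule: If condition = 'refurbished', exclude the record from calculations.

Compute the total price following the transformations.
1101

Step 1: Identify records where condition = 'refurbished'
Step 2: The excluded records sum to 138
Step 3: Original total price = 1239
Step 4: Remaining total = 1239 - 138 = 1101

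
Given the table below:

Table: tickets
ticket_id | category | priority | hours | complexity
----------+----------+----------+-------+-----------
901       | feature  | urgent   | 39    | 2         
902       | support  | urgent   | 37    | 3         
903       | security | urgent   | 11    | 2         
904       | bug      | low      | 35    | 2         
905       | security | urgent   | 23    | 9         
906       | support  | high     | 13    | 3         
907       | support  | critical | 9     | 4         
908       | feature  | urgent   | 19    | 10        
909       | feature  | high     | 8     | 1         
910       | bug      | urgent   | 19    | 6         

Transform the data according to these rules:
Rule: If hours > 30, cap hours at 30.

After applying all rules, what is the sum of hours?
192

Step 1: 3 records have hours > 30
Step 2: These records originally summed to 111
Step 3: After capping: 3 × 30 = 90
Step 4: Unaffected records sum: 102
Step 5: Final sum = 90 + 102 = 192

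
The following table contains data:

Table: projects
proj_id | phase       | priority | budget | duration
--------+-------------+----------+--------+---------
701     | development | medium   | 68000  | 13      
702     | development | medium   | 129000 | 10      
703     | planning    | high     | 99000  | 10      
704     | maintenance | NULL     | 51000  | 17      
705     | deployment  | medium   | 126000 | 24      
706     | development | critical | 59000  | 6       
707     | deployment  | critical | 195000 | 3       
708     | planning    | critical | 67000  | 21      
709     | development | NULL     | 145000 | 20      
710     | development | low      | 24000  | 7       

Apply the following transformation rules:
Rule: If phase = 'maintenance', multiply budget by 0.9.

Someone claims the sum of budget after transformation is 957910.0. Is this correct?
No, the correct result is 957900.0.

Step 1: Calculate the correct sum after transformation
Step 2: Apply multiplier 0.9 to records where phase = 'maintenance'
Step 3: Correct result = 957900.0
Step 4: Claimed result = 957910.0
Step 5: 957900.0 ≠ 957910.0
Conclusion: The claimed result is incorrect. The correct answer is 957900.0.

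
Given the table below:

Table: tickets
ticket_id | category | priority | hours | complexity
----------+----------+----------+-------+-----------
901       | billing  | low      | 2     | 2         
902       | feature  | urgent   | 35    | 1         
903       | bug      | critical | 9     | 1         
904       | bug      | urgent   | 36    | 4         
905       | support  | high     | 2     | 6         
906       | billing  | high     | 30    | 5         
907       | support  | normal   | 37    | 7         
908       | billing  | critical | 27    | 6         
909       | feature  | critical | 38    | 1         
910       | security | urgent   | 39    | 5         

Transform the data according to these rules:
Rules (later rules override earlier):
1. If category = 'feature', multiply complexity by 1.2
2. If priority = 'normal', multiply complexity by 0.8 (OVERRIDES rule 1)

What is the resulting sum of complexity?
37.0

Step 1: Rule 2 takes priority for records with priority = 'normal'
  - 1 records: 7 × 0.8 = 5.6
Step 2: Rule 1 applies to remaining records with category = 'feature'
  - 2 records: 2 × 1.2 = 2.4
Step 3: Other records unchanged: 29
Step 4: Final sum = 5.6 + 2.4 + 29 = 37.0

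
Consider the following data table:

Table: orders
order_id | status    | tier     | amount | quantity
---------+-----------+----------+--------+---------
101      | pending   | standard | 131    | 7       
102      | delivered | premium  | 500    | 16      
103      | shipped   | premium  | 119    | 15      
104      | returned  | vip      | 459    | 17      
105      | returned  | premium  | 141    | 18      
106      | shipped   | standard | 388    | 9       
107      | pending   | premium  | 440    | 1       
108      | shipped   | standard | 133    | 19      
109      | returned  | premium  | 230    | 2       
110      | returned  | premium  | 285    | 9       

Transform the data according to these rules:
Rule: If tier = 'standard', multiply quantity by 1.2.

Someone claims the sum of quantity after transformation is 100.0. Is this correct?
No, the correct result is 120.0.

Step 1: Calculate the correct sum after transformation
Step 2: Apply multiplier 1.2 to records where tier = 'standard'
Step 3: Correct result = 120.0
Step 4: Claimed result = 100.0
Step 5: 120.0 ≠ 100.0
Conclusion: The claimed result is incorrect. The correct answer is 120.0.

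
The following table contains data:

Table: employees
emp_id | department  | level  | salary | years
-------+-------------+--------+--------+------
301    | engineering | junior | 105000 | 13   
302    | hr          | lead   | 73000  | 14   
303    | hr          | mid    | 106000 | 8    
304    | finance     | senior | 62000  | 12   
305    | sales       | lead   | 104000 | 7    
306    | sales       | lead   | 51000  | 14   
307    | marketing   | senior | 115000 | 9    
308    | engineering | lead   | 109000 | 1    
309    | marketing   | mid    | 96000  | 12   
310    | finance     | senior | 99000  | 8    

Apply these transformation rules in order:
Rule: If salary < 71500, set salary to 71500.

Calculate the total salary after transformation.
950000

Step 1: 2 records have salary < 71500
Step 2: These records originally summed to 113000
Step 3: After setting to minimum: 2 × 71500 = 143000
Step 4: Unaffected records sum: 807000
Step 5: Final sum = 143000 + 807000 = 950000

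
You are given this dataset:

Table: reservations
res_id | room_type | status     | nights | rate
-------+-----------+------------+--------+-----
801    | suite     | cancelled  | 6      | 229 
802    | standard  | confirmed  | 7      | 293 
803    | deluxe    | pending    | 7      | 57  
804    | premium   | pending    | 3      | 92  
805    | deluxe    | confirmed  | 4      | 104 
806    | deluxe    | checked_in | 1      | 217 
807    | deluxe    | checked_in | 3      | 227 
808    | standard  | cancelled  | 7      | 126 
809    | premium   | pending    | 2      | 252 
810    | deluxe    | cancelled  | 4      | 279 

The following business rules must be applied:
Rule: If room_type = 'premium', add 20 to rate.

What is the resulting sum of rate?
1916

Step 1: Count records where room_type = 'premium': 2
Step 2: Total bonus added: 2 × 20 = 40
Step 3: Original sum of rate: 1876
Step 4: Final sum = 1876 + 40 = 1916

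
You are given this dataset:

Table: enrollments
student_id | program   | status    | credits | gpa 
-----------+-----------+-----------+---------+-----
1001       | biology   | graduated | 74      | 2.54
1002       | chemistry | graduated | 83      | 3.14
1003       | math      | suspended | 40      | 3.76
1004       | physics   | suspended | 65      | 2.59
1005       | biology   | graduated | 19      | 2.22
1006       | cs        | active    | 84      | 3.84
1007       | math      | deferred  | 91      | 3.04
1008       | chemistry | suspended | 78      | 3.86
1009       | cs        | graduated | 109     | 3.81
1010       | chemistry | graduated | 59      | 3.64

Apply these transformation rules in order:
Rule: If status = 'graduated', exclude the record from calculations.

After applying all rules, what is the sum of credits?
358

Step 1: Identify records where status = 'graduated'
Step 2: The excluded records sum to 344
Step 3: Original total credits = 702
Step 4: Remaining total = 702 - 344 = 358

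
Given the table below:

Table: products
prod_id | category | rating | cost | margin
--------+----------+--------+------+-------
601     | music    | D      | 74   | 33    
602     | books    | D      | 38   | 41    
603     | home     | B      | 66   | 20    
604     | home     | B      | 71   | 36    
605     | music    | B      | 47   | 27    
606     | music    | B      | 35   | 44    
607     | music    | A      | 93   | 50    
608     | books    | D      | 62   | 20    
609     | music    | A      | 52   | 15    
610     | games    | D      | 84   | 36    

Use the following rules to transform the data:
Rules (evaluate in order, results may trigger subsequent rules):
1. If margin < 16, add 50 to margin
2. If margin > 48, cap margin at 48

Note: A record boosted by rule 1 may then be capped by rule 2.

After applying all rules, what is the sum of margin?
353

Step 1: Apply rule 1 to records with margin < 16
  - 1 records get bonus of 50
  - Of these, 1 records then exceed 48 and get capped
Step 2: Apply rule 2 to records with margin > 48
  - 1 records (original) are capped
Step 3: Calculate final sum = 353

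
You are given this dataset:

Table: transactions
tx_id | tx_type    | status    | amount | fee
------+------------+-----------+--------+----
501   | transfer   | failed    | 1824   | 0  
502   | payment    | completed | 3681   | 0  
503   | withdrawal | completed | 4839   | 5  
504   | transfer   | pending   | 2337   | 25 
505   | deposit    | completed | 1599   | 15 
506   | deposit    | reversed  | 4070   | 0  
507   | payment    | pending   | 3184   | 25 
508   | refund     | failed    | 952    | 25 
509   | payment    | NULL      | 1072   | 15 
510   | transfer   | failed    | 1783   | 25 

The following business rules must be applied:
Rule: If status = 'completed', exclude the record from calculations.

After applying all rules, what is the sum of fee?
115

Step 1: Identify records where status = 'completed'
Step 2: The excluded records sum to 20
Step 3: Original total fee = 135
Step 4: Remaining total = 135 - 20 = 115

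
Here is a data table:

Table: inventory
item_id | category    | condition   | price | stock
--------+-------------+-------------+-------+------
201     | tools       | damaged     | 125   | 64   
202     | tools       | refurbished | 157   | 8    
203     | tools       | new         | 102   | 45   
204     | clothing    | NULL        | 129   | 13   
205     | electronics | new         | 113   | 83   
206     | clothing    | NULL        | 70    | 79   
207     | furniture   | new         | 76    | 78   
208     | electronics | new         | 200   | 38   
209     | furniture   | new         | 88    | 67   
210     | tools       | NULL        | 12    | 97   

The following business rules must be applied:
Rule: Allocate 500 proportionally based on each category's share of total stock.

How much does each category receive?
clothing: 80.42, electronics: 105.77, furniture: 126.75, tools: 187.06

Step 1: Calculate total stock = 572
Step 2: Calculate each category's proportion:
  clothing: 92/572 = 16.08% → 80.42
  electronics: 121/572 = 21.15% → 105.77
  furniture: 145/572 = 25.35% → 126.75
  tools: 214/572 = 37.41% → 187.06
Step 3: Verify: sum of allocations ≈ 500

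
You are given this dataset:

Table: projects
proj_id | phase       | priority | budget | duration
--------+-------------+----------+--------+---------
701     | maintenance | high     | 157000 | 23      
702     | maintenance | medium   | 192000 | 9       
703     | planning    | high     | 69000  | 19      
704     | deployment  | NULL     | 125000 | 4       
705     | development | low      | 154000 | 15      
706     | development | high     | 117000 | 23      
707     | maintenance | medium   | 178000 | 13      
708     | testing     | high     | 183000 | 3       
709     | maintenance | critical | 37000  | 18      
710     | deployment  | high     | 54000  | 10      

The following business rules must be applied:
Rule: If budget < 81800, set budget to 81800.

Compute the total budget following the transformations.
1351400

Step 1: 3 records have budget < 81800
Step 2: These records originally summed to 160000
Step 3: After setting to minimum: 3 × 81800 = 245400
Step 4: Unaffected records sum: 1106000
Step 5: Final sum = 245400 + 1106000 = 1351400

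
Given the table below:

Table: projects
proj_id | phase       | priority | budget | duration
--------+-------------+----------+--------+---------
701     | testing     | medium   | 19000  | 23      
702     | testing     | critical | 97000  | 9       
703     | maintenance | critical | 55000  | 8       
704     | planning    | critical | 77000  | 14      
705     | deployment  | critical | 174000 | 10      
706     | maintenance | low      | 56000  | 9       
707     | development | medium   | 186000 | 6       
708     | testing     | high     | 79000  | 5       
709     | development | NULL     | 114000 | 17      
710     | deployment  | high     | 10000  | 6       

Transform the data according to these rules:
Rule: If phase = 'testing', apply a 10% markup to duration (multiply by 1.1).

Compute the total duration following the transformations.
110.7

Step 1: Records with phase = 'testing' have total duration = 37
Step 2: Apply multiplier: 37 × 1.1 = 40.7
Step 3: Other records total: 70
Step 4: Final sum = 40.7 + 70 = 110.7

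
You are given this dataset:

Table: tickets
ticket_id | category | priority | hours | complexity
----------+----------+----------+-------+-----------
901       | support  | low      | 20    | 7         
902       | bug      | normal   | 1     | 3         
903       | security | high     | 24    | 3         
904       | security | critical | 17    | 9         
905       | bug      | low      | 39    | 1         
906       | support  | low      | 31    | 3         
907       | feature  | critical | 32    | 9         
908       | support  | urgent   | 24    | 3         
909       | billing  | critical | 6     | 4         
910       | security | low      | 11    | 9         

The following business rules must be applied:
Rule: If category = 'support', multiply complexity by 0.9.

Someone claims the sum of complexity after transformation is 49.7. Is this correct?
Yes, the result is correct.

Step 1: Calculate the correct sum after transformation
Step 2: Apply multiplier 0.9 to records where category = 'support'
Step 3: Correct result = 49.7
Step 4: Claimed result = 49.7
Step 5: 49.7 = 49.7 ✓
Conclusion: The claimed result is correct.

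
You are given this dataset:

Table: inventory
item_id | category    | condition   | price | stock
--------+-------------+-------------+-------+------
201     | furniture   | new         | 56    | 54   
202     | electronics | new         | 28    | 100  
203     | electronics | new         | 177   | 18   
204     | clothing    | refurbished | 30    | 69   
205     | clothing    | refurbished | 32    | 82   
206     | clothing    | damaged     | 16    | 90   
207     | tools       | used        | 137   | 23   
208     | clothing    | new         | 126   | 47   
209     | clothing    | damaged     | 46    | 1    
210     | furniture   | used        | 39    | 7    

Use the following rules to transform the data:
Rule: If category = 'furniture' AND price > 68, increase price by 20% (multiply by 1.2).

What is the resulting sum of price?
687

Step 1: Find records where category = 'furniture' AND price > 68
Step 2: 0 records match, summing to 0
Step 3: After multiplier: 0 × 1.2 = 0.0
Step 4: Unaffected records sum: 687
Step 5: Final sum = 0.0 + 687 = 687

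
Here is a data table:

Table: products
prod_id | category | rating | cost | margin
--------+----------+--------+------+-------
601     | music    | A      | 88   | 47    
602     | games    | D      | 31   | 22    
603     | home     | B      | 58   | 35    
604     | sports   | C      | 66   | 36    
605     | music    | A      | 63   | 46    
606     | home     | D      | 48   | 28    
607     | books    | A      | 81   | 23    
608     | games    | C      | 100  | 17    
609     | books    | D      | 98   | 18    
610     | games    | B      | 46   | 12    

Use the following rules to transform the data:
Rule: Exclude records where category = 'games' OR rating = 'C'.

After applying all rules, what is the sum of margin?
197

Step 1: Find records where category = 'games' OR rating = 'C'
Step 2: 4 records match, summing to 87
Step 3: Original sum: 284
Step 4: Remaining sum = 284 - 87 = 197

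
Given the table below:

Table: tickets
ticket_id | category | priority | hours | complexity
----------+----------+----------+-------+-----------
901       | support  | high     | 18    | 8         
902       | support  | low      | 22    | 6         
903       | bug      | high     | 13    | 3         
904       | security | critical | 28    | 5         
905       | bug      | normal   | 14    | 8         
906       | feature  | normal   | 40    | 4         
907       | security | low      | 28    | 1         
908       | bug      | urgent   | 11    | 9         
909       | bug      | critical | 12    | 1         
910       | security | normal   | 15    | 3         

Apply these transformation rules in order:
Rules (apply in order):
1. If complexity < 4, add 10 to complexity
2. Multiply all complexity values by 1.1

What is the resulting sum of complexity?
96.8

Step 1: Apply Rule 1 - Add 10 to records with complexity < 4
  - 4 records affected: 8 + (4 × 10) = 48
  - Unaffected records: 40
  - Sum after Rule 1: 88
Step 2: Apply Rule 2 - Multiply all by 1.1
  - 88 × 1.1 = 96.8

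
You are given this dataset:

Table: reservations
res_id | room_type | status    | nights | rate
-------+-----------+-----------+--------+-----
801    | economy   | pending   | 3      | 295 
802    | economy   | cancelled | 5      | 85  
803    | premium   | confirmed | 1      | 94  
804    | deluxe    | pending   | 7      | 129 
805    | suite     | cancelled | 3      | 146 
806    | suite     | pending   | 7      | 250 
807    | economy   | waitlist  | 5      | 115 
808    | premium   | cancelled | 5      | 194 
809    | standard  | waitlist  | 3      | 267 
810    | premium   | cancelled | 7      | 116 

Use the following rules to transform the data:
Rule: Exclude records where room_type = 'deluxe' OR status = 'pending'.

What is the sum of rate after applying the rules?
1017

Step 1: Find records where room_type = 'deluxe' OR status = 'pending'
Step 2: 3 records match, summing to 674
Step 3: Original sum: 1691
Step 4: Remaining sum = 1691 - 674 = 1017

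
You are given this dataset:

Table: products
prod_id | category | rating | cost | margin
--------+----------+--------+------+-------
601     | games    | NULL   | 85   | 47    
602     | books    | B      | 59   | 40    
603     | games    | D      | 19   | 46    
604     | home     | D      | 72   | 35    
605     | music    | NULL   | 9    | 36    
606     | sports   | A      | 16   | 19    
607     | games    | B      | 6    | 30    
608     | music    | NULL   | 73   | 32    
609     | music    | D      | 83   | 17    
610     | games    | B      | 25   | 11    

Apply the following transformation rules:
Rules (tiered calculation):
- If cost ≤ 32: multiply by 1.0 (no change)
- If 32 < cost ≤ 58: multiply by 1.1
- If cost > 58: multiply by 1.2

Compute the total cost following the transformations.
521.4

Step 1: Tier 1 (cost ≤ 32): 5 records, sum = 75 × 1.0 = 75.0
Step 2: Tier 2 (32 < cost ≤ 58): 0 records, sum = 0 × 1.1 = 0.0
Step 3: Tier 3 (cost > 58): 5 records, sum = 372 × 1.2 = 446.4
Step 4: Final sum = 75.0 + 0.0 + 446.4 = 521.4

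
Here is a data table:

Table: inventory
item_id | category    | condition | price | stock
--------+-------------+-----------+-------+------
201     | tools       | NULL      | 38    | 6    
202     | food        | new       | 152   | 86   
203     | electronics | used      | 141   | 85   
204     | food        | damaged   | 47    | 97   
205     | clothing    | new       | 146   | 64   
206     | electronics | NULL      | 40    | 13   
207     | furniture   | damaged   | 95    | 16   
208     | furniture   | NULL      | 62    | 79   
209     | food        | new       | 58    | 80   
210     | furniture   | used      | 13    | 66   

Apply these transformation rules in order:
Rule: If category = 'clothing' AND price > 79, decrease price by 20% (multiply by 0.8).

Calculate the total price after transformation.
762.8

Step 1: Find records where category = 'clothing' AND price > 79
Step 2: 1 records match, summing to 146
Step 3: After multiplier: 146 × 0.8 = 116.8
Step 4: Unaffected records sum: 646
Step 5: Final sum = 116.8 + 646 = 762.8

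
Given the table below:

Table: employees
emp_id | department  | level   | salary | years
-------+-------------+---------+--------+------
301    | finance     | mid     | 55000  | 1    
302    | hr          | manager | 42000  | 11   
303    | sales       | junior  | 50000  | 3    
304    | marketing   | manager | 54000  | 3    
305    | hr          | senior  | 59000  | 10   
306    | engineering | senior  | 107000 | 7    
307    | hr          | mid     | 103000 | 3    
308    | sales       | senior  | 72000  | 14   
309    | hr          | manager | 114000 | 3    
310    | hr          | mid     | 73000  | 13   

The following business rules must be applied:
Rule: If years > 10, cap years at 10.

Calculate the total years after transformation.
60

Step 1: 3 records have years > 10
Step 2: These records originally summed to 38
Step 3: After capping: 3 × 10 = 30
Step 4: Unaffected records sum: 30
Step 5: Final sum = 30 + 30 = 60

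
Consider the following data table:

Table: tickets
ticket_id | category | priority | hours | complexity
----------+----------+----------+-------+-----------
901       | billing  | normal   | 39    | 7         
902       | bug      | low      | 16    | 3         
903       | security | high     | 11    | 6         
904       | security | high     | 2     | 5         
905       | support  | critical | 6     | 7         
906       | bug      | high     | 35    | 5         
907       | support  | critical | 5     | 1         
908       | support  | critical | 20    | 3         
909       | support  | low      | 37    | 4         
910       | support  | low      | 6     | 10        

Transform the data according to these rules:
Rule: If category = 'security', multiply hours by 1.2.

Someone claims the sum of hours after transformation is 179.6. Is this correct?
Yes, the result is correct.

Step 1: Calculate the correct sum after transformation
Step 2: Apply multiplier 1.2 to records where category = 'security'
Step 3: Correct result = 179.6
Step 4: Claimed result = 179.6
Step 5: 179.6 = 179.6 ✓
Conclusion: The claimed result is correct.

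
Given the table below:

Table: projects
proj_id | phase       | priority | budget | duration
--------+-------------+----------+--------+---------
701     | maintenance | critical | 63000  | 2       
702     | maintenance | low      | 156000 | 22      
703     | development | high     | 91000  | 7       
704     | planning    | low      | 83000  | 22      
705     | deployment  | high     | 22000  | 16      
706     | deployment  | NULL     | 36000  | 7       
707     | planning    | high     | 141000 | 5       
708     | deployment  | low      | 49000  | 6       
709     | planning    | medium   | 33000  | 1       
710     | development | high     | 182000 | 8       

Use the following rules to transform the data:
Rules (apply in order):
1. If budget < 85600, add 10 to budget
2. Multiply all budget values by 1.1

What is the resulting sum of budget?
941666.0

Step 1: Apply Rule 1 - Add 10 to records with budget < 85600
  - 6 records affected: 286000 + (6 × 10) = 286060
  - Unaffected records: 570000
  - Sum after Rule 1: 856060
Step 2: Apply Rule 2 - Multiply all by 1.1
  - 856060 × 1.1 = 941666.0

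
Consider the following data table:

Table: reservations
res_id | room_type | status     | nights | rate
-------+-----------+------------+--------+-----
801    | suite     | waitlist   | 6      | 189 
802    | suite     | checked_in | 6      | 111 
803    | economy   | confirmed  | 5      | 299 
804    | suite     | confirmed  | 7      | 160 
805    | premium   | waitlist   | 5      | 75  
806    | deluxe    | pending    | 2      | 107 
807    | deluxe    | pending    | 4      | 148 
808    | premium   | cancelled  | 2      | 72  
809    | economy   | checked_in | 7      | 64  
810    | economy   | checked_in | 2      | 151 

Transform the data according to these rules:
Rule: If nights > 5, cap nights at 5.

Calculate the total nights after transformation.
40

Step 1: 4 records have nights > 5
Step 2: These records originally summed to 26
Step 3: After capping: 4 × 5 = 20
Step 4: Unaffected records sum: 20
Step 5: Final sum = 20 + 20 = 40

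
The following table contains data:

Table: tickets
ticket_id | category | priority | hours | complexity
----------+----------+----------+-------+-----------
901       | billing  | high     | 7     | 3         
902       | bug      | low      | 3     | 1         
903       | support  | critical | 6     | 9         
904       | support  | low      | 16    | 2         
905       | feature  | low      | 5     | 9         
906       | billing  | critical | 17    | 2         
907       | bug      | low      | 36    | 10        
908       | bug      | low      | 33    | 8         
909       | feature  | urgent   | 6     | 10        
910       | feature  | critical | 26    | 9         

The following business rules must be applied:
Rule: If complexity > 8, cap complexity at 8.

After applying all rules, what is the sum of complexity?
56

Step 1: 5 records have complexity > 8
Step 2: These records originally summed to 47
Step 3: After capping: 5 × 8 = 40
Step 4: Unaffected records sum: 16
Step 5: Final sum = 40 + 16 = 56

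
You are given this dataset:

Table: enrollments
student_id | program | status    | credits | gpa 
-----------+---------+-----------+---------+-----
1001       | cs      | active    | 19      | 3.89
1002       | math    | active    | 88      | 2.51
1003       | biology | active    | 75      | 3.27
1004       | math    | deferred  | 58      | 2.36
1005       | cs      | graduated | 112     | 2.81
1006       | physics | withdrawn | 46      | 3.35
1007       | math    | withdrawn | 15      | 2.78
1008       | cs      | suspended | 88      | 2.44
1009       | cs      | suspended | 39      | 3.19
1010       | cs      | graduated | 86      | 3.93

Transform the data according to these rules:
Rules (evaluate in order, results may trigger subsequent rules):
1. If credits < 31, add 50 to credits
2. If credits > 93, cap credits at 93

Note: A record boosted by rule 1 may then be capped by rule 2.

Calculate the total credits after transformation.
707

Step 1: Apply rule 1 to records with credits < 31
  - 2 records get bonus of 50
  - Of these, 0 records then exceed 93 and get capped
Step 2: Apply rule 2 to records with credits > 93
  - 1 records (original) are capped
Step 3: Calculate final sum = 707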